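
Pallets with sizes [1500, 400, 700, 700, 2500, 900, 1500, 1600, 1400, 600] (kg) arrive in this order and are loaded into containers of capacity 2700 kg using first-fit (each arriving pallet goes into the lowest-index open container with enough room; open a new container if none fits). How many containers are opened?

6

  1500 → container 1 (new)  [load 1500/2700]
  400 → container 1  [load 1900/2700]
  700 → container 1  [load 2600/2700]
  700 → container 2 (new)  [load 700/2700]
  2500 → container 3 (new)  [load 2500/2700]
  900 → container 2  [load 1600/2700]
  1500 → container 4 (new)  [load 1500/2700]
  1600 → container 5 (new)  [load 1600/2700]
  1400 → container 6 (new)  [load 1400/2700]
  600 → container 2  [load 2200/2700]
6 containers opened.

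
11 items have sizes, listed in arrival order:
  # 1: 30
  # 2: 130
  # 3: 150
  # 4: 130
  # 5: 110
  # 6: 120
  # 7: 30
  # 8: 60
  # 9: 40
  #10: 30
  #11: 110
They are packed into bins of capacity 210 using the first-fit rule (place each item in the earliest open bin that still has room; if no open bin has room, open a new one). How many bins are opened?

6

  30 → bin 1 (new)  [load 30/210]
  130 → bin 1  [load 160/210]
  150 → bin 2 (new)  [load 150/210]
  130 → bin 3 (new)  [load 130/210]
  110 → bin 4 (new)  [load 110/210]
  120 → bin 5 (new)  [load 120/210]
  30 → bin 1  [load 190/210]
  60 → bin 2  [load 210/210]
  40 → bin 3  [load 170/210]
  30 → bin 3  [load 200/210]
  110 → bin 6 (new)  [load 110/210]
6 bins opened.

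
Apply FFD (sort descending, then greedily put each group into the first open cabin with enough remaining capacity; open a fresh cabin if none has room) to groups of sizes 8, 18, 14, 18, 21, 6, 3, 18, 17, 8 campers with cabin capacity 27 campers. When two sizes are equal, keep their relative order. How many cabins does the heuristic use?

6

Sorted descending: 21, 18, 18, 18, 17, 14, 8, 8, 6, 3.
  21 → cabin 1 (new)  [load 21/27]
  18 → cabin 2 (new)  [load 18/27]
  18 → cabin 3 (new)  [load 18/27]
  18 → cabin 4 (new)  [load 18/27]
  17 → cabin 5 (new)  [load 17/27]
  14 → cabin 6 (new)  [load 14/27]
  8 → cabin 2  [load 26/27]
  8 → cabin 3  [load 26/27]
  6 → cabin 1  [load 27/27]
  3 → cabin 4  [load 21/27]
6 cabins opened.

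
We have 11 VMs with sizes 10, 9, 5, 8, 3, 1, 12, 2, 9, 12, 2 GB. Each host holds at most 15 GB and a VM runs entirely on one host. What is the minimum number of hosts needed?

6

Total = 12 + 12 + 10 + 9 + 9 + 8 + 5 + 3 + 2 + 2 + 1 = 73 GB.
Lower bound: ⌈73/15⌉ = 5 hosts.
Also, 6 VMs each exceed 15/2 GB, and no two of those can share a host, so at least 6 hosts are needed.
A packing using 6 hosts:
  host 1: 12 + 3 = 15
  host 2: 12 + 2 + 1 = 15
  host 3: 10 + 5 = 15
  host 4: 9 + 2 = 11
  host 5: 9 = 9
  host 6: 8 = 8
This matches the lower bound, so 6 is optimal.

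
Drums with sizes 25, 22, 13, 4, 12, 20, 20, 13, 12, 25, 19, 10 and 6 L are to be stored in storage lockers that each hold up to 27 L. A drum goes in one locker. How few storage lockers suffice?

9

Total = 25 + 25 + 22 + 20 + 20 + 19 + 13 + 13 + 12 + 12 + 10 + 6 + 4 = 201 L.
Lower bound: ⌈201/27⌉ = 8 storage lockers.
A packing using 9 storage lockers:
  locker 1: 25 = 25
  locker 2: 25 = 25
  locker 3: 22 + 4 = 26
  locker 4: 20 + 6 = 26
  locker 5: 20 = 20
  locker 6: 19 = 19
  locker 7: 13 + 13 = 26
  locker 8: 12 + 12 = 24
  locker 9: 10 = 10
No arrangement into 8 storage lockers stays within capacity, so 9 is optimal.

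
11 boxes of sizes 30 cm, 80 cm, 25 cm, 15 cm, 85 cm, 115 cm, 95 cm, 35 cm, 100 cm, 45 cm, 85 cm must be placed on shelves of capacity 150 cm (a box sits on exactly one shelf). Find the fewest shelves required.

Total = 115 + 100 + 95 + 85 + 85 + 80 + 45 + 35 + 30 + 25 + 15 = 710 cm.
Lower bound: ⌈710/150⌉ = 5 shelves.
Also, 6 boxes each exceed 75 cm, and no two of those can share a shelf, so at least 6 shelves are needed.
A packing using 6 shelves:
  shelf 1: 115 + 35 = 150
  shelf 2: 100 + 45 = 145
  shelf 3: 95 + 30 + 25 = 150
  shelf 4: 85 + 15 = 100
  shelf 5: 85 = 85
  shelf 6: 80 = 80
This matches the lower bound, so 6 is optimal.

6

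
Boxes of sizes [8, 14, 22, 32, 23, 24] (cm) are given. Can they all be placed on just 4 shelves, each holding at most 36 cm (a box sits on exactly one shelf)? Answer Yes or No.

A valid assignment using 4 shelves:
  shelf 1: 32 = 32
  shelf 2: 24 + 8 = 32
  shelf 3: 23 = 23
  shelf 4: 22 + 14 = 36
Every load is within 36 cm, so 4 shelves suffice.

Yes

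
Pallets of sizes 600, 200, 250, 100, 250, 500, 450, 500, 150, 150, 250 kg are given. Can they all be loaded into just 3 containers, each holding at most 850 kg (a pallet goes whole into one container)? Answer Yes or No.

Total = 3400 kg; ⌈3400/850⌉ = 4.
At least 4 containers are required, but only 3 are allowed.

No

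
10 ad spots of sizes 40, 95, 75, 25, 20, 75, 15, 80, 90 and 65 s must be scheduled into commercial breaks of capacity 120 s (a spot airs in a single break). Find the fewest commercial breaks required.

Total = 95 + 90 + 80 + 75 + 75 + 65 + 40 + 25 + 20 + 15 = 580 s.
Lower bound: ⌈580/120⌉ = 5 commercial breaks.
Also, 6 ad spots each exceed 60 s, and no two of those can share a break, so at least 6 commercial breaks are needed.
A packing using 6 commercial breaks:
  break 1: 95 + 25 = 120
  break 2: 90 + 20 = 110
  break 3: 80 + 40 = 120
  break 4: 75 + 15 = 90
  break 5: 75 = 75
  break 6: 65 = 65
This matches the lower bound, so 6 is optimal.

6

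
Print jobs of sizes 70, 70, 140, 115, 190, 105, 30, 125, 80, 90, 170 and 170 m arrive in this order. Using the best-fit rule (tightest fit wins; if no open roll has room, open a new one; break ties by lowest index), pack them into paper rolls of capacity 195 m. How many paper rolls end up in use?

8

  70 → roll 1 (new)  [load 70/195]
  70 → roll 1  [load 140/195]
  140 → roll 2 (new)  [load 140/195]
  115 → roll 3 (new)  [load 115/195]
  190 → roll 4 (new)  [load 190/195]
  105 → roll 5 (new)  [load 105/195]
  30 → roll 1  [load 170/195]
  125 → roll 6 (new)  [load 125/195]
  80 → roll 3  [load 195/195]
  90 → roll 5  [load 195/195]
  170 → roll 7 (new)  [load 170/195]
  170 → roll 8 (new)  [load 170/195]
8 paper rolls opened.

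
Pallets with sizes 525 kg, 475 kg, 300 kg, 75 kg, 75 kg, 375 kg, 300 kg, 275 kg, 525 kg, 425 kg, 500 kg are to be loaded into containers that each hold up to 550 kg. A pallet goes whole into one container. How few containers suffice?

Total = 525 + 525 + 500 + 475 + 425 + 375 + 300 + 300 + 275 + 75 + 75 = 3850 kg.
Lower bound: ⌈3850/550⌉ = 7 containers.
Also, 8 pallets each exceed 275 kg, and no two of those can share a container, so at least 8 containers are needed.
A packing using 9 containers:
  container 1: 525 = 525
  container 2: 525 = 525
  container 3: 500 = 500
  container 4: 475 + 75 = 550
  container 5: 425 + 75 = 500
  container 6: 375 = 375
  container 7: 300 = 300
  container 8: 300 = 300
  container 9: 275 = 275
No arrangement into 8 containers stays within capacity, so 9 is optimal.

9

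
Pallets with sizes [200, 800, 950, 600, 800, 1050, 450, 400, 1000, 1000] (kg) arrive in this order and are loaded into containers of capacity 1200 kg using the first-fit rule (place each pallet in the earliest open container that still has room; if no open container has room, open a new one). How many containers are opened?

  200 → container 1 (new)  [load 200/1200]
  800 → container 1  [load 1000/1200]
  950 → container 2 (new)  [load 950/1200]
  600 → container 3 (new)  [load 600/1200]
  800 → container 4 (new)  [load 800/1200]
  1050 → container 5 (new)  [load 1050/1200]
  450 → container 3  [load 1050/1200]
  400 → container 4  [load 1200/1200]
  1000 → container 6 (new)  [load 1000/1200]
  1000 → container 7 (new)  [load 1000/1200]
7 containers opened.

7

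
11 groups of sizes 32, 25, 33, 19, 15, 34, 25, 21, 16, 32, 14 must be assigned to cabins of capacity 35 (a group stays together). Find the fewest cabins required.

9

Total = 34 + 33 + 32 + 32 + 25 + 25 + 21 + 19 + 16 + 15 + 14 = 266.
Lower bound: ⌈266/35⌉ = 8 cabins.
A packing using 9 cabins:
  cabin 1: 34 = 34
  cabin 2: 33 = 33
  cabin 3: 32 = 32
  cabin 4: 32 = 32
  cabin 5: 25 = 25
  cabin 6: 25 = 25
  cabin 7: 21 + 14 = 35
  cabin 8: 19 + 16 = 35
  cabin 9: 15 = 15
No arrangement into 8 cabins stays within capacity, so 9 is optimal.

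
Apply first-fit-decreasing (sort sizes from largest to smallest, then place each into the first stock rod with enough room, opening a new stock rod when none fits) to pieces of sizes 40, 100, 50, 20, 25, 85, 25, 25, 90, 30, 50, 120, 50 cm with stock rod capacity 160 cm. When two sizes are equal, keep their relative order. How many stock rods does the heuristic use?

5

Sorted descending: 120, 100, 90, 85, 50, 50, 50, 40, 30, 25, 25, 25, 20.
  120 → stock rod 1 (new)  [load 120/160]
  100 → stock rod 2 (new)  [load 100/160]
  90 → stock rod 3 (new)  [load 90/160]
  85 → stock rod 4 (new)  [load 85/160]
  50 → stock rod 2  [load 150/160]
  50 → stock rod 3  [load 140/160]
  50 → stock rod 4  [load 135/160]
  40 → stock rod 1  [load 160/160]
  30 → stock rod 5 (new)  [load 30/160]
  25 → stock rod 4  [load 160/160]
  25 → stock rod 5  [load 55/160]
  25 → stock rod 5  [load 80/160]
  20 → stock rod 3  [load 160/160]
5 stock rods opened.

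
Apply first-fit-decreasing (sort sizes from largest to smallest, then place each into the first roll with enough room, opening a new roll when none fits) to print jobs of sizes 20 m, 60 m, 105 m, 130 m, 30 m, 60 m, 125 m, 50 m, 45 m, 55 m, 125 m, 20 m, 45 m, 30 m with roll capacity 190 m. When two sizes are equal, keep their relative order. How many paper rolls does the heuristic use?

5

Sorted descending: 130, 125, 125, 105, 60, 60, 55, 50, 45, 45, 30, 30, 20, 20.
  130 → roll 1 (new)  [load 130/190]
  125 → roll 2 (new)  [load 125/190]
  125 → roll 3 (new)  [load 125/190]
  105 → roll 4 (new)  [load 105/190]
  60 → roll 1  [load 190/190]
  60 → roll 2  [load 185/190]
  55 → roll 3  [load 180/190]
  50 → roll 4  [load 155/190]
  45 → roll 5 (new)  [load 45/190]
  45 → roll 5  [load 90/190]
  30 → roll 4  [load 185/190]
  30 → roll 5  [load 120/190]
  20 → roll 5  [load 140/190]
  20 → roll 5  [load 160/190]
5 paper rolls opened.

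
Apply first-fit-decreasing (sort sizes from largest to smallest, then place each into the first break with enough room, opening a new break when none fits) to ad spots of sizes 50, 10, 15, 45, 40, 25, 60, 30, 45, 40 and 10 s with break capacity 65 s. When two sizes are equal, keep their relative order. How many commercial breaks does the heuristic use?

7

Sorted descending: 60, 50, 45, 45, 40, 40, 30, 25, 15, 10, 10.
  60 → break 1 (new)  [load 60/65]
  50 → break 2 (new)  [load 50/65]
  45 → break 3 (new)  [load 45/65]
  45 → break 4 (new)  [load 45/65]
  40 → break 5 (new)  [load 40/65]
  40 → break 6 (new)  [load 40/65]
  30 → break 7 (new)  [load 30/65]
  25 → break 5  [load 65/65]
  15 → break 2  [load 65/65]
  10 → break 3  [load 55/65]
  10 → break 3  [load 65/65]
7 commercial breaks opened.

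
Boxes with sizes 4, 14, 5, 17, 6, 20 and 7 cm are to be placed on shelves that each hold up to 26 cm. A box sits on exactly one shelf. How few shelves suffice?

Total = 20 + 17 + 14 + 7 + 6 + 5 + 4 = 73 cm.
Lower bound: ⌈73/26⌉ = 3 shelves.
A packing using 3 shelves:
  shelf 1: 20 + 6 = 26
  shelf 2: 17 + 7 = 24
  shelf 3: 14 + 5 + 4 = 23
This matches the lower bound, so 3 is optimal.

3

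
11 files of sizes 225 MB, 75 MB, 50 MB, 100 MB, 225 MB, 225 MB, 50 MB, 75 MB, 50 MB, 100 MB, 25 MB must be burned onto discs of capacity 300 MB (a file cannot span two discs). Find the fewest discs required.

Total = 225 + 225 + 225 + 100 + 100 + 75 + 75 + 50 + 50 + 50 + 25 = 1200 MB.
Lower bound: ⌈1200/300⌉ = 4 discs.
A packing using 4 discs:
  disc 1: 225 + 75 = 300
  disc 2: 225 + 75 = 300
  disc 3: 225 + 50 + 25 = 300
  disc 4: 100 + 100 + 50 + 50 = 300
This matches the lower bound, so 4 is optimal.

4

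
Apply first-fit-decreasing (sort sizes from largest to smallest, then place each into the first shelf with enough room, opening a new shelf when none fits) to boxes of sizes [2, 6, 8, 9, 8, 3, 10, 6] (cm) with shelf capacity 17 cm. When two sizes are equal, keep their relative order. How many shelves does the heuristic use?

Sorted descending: 10, 9, 8, 8, 6, 6, 3, 2.
  10 → shelf 1 (new)  [load 10/17]
  9 → shelf 2 (new)  [load 9/17]
  8 → shelf 2  [load 17/17]
  8 → shelf 3 (new)  [load 8/17]
  6 → shelf 1  [load 16/17]
  6 → shelf 3  [load 14/17]
  3 → shelf 3  [load 17/17]
  2 → shelf 4 (new)  [load 2/17]
4 shelves opened.

4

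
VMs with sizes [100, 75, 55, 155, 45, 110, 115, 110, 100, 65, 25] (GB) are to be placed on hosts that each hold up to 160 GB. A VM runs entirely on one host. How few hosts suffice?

Total = 155 + 115 + 110 + 110 + 100 + 100 + 75 + 65 + 55 + 45 + 25 = 955 GB.
Lower bound: ⌈955/160⌉ = 6 hosts.
A packing using 7 hosts:
  host 1: 155 = 155
  host 2: 115 + 45 = 160
  host 3: 110 + 25 = 135
  host 4: 110 = 110
  host 5: 100 + 55 = 155
  host 6: 100 = 100
  host 7: 75 + 65 = 140
No arrangement into 6 hosts stays within capacity, so 7 is optimal.

7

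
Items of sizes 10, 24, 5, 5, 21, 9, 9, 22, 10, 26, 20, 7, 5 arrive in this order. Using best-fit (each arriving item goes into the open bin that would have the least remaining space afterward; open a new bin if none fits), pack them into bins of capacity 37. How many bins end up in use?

  10 → bin 1 (new)  [load 10/37]
  24 → bin 1  [load 34/37]
  5 → bin 2 (new)  [load 5/37]
  5 → bin 2  [load 10/37]
  21 → bin 2  [load 31/37]
  9 → bin 3 (new)  [load 9/37]
  9 → bin 3  [load 18/37]
  22 → bin 4 (new)  [load 22/37]
  10 → bin 4  [load 32/37]
  26 → bin 5 (new)  [load 26/37]
  20 → bin 6 (new)  [load 20/37]
  7 → bin 5  [load 33/37]
  5 → bin 4  [load 37/37]
6 bins opened.

6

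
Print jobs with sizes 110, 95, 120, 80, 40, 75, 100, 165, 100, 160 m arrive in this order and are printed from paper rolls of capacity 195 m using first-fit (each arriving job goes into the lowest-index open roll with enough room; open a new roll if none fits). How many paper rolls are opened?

  110 → roll 1 (new)  [load 110/195]
  95 → roll 2 (new)  [load 95/195]
  120 → roll 3 (new)  [load 120/195]
  80 → roll 1  [load 190/195]
  40 → roll 2  [load 135/195]
  75 → roll 3  [load 195/195]
  100 → roll 4 (new)  [load 100/195]
  165 → roll 5 (new)  [load 165/195]
  100 → roll 6 (new)  [load 100/195]
  160 → roll 7 (new)  [load 160/195]
7 paper rolls opened.

7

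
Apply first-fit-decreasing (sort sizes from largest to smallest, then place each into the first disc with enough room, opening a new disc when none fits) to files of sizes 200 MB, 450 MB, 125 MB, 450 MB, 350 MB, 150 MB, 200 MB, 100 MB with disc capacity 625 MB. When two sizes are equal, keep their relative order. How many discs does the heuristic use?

Sorted descending: 450, 450, 350, 200, 200, 150, 125, 100.
  450 → disc 1 (new)  [load 450/625]
  450 → disc 2 (new)  [load 450/625]
  350 → disc 3 (new)  [load 350/625]
  200 → disc 3  [load 550/625]
  200 → disc 4 (new)  [load 200/625]
  150 → disc 1  [load 600/625]
  125 → disc 2  [load 575/625]
  100 → disc 4  [load 300/625]
4 discs opened.

4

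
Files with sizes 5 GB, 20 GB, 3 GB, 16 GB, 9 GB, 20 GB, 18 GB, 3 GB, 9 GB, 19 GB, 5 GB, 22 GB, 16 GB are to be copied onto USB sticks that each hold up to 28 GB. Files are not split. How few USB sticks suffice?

Total = 22 + 20 + 20 + 19 + 18 + 16 + 16 + 9 + 9 + 5 + 5 + 3 + 3 = 165 GB.
Lower bound: ⌈165/28⌉ = 6 USB sticks.
Also, 7 files each exceed 14 GB, and no two of those can share a USB stick, so at least 7 USB sticks are needed.
A packing using 7 USB sticks:
  USB stick 1: 22 + 5 = 27
  USB stick 2: 20 + 5 + 3 = 28
  USB stick 3: 20 + 3 = 23
  USB stick 4: 19 + 9 = 28
  USB stick 5: 18 + 9 = 27
  USB stick 6: 16 = 16
  USB stick 7: 16 = 16
This matches the lower bound, so 7 is optimal.

7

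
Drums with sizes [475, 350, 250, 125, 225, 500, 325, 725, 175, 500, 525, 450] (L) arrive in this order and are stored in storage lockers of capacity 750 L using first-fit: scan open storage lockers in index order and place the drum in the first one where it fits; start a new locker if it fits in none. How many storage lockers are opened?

8

  475 → locker 1 (new)  [load 475/750]
  350 → locker 2 (new)  [load 350/750]
  250 → locker 1  [load 725/750]
  125 → locker 2  [load 475/750]
  225 → locker 2  [load 700/750]
  500 → locker 3 (new)  [load 500/750]
  325 → locker 4 (new)  [load 325/750]
  725 → locker 5 (new)  [load 725/750]
  175 → locker 3  [load 675/750]
  500 → locker 6 (new)  [load 500/750]
  525 → locker 7 (new)  [load 525/750]
  450 → locker 8 (new)  [load 450/750]
8 storage lockers opened.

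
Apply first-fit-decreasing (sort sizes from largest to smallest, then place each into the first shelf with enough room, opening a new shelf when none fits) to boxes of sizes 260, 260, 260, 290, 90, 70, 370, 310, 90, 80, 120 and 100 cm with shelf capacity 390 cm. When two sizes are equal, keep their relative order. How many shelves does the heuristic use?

Sorted descending: 370, 310, 290, 260, 260, 260, 120, 100, 90, 90, 80, 70.
  370 → shelf 1 (new)  [load 370/390]
  310 → shelf 2 (new)  [load 310/390]
  290 → shelf 3 (new)  [load 290/390]
  260 → shelf 4 (new)  [load 260/390]
  260 → shelf 5 (new)  [load 260/390]
  260 → shelf 6 (new)  [load 260/390]
  120 → shelf 4  [load 380/390]
  100 → shelf 3  [load 390/390]
  90 → shelf 5  [load 350/390]
  90 → shelf 6  [load 350/390]
  80 → shelf 2  [load 390/390]
  70 → shelf 7 (new)  [load 70/390]
7 shelves opened.

7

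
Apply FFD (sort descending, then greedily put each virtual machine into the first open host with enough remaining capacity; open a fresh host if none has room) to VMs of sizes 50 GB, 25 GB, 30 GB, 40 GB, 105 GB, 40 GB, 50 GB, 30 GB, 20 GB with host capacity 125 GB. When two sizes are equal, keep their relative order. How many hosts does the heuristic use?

4

Sorted descending: 105, 50, 50, 40, 40, 30, 30, 25, 20.
  105 → host 1 (new)  [load 105/125]
  50 → host 2 (new)  [load 50/125]
  50 → host 2  [load 100/125]
  40 → host 3 (new)  [load 40/125]
  40 → host 3  [load 80/125]
  30 → host 3  [load 110/125]
  30 → host 4 (new)  [load 30/125]
  25 → host 2  [load 125/125]
  20 → host 1  [load 125/125]
4 hosts opened.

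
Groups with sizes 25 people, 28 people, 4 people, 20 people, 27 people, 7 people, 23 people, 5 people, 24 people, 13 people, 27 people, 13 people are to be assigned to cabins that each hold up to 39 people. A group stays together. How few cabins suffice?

Total = 28 + 27 + 27 + 25 + 24 + 23 + 20 + 13 + 13 + 7 + 5 + 4 = 216 people.
Lower bound: ⌈216/39⌉ = 6 cabins.
Also, 7 groups each exceed 39/2 people, and no two of those can share a cabin, so at least 7 cabins are needed.
A packing using 7 cabins:
  cabin 1: 28 + 7 + 4 = 39
  cabin 2: 27 + 5 = 32
  cabin 3: 27 = 27
  cabin 4: 25 + 13 = 38
  cabin 5: 24 + 13 = 37
  cabin 6: 23 = 23
  cabin 7: 20 = 20
This matches the lower bound, so 7 is optimal.

7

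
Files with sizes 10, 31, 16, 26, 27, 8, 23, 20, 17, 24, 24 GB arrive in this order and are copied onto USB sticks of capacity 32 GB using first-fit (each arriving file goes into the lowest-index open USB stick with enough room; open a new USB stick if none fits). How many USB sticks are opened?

9

  10 → USB stick 1 (new)  [load 10/32]
  31 → USB stick 2 (new)  [load 31/32]
  16 → USB stick 1  [load 26/32]
  26 → USB stick 3 (new)  [load 26/32]
  27 → USB stick 4 (new)  [load 27/32]
  8 → USB stick 5 (new)  [load 8/32]
  23 → USB stick 5  [load 31/32]
  20 → USB stick 6 (new)  [load 20/32]
  17 → USB stick 7 (new)  [load 17/32]
  24 → USB stick 8 (new)  [load 24/32]
  24 → USB stick 9 (new)  [load 24/32]
9 USB sticks opened.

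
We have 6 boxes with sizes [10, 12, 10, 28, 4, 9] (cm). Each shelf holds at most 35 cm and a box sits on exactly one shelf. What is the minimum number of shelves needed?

Total = 28 + 12 + 10 + 10 + 9 + 4 = 73 cm.
Lower bound: ⌈73/35⌉ = 3 shelves.
A packing using 3 shelves:
  shelf 1: 28 + 4 = 32
  shelf 2: 12 + 10 + 10 = 32
  shelf 3: 9 = 9
This matches the lower bound, so 3 is optimal.

3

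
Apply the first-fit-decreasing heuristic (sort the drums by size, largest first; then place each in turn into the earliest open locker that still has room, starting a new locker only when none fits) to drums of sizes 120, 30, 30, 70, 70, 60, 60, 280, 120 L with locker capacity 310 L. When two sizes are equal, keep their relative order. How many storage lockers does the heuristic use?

3

Sorted descending: 280, 120, 120, 70, 70, 60, 60, 30, 30.
  280 → locker 1 (new)  [load 280/310]
  120 → locker 2 (new)  [load 120/310]
  120 → locker 2  [load 240/310]
  70 → locker 2  [load 310/310]
  70 → locker 3 (new)  [load 70/310]
  60 → locker 3  [load 130/310]
  60 → locker 3  [load 190/310]
  30 → locker 1  [load 310/310]
  30 → locker 3  [load 220/310]
3 storage lockers opened.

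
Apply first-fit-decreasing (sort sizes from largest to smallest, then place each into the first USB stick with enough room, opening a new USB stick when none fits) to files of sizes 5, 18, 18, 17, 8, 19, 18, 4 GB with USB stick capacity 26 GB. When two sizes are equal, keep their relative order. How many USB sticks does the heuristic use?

Sorted descending: 19, 18, 18, 18, 17, 8, 5, 4.
  19 → USB stick 1 (new)  [load 19/26]
  18 → USB stick 2 (new)  [load 18/26]
  18 → USB stick 3 (new)  [load 18/26]
  18 → USB stick 4 (new)  [load 18/26]
  17 → USB stick 5 (new)  [load 17/26]
  8 → USB stick 2  [load 26/26]
  5 → USB stick 1  [load 24/26]
  4 → USB stick 3  [load 22/26]
5 USB sticks opened.

5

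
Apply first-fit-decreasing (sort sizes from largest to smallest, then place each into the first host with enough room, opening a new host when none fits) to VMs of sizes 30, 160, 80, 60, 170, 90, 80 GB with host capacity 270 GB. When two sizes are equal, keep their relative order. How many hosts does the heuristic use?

Sorted descending: 170, 160, 90, 80, 80, 60, 30.
  170 → host 1 (new)  [load 170/270]
  160 → host 2 (new)  [load 160/270]
  90 → host 1  [load 260/270]
  80 → host 2  [load 240/270]
  80 → host 3 (new)  [load 80/270]
  60 → host 3  [load 140/270]
  30 → host 2  [load 270/270]
3 hosts opened.

3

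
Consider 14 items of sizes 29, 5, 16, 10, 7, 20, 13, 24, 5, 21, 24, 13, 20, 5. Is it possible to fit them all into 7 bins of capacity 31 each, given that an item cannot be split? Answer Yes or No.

No

Total = 212; ⌈212/31⌉ = 7.
The bound of 7 does not rule out 7, but exhaustive search shows no assignment into 7 bins of capacity 31 exists — the minimum is 8.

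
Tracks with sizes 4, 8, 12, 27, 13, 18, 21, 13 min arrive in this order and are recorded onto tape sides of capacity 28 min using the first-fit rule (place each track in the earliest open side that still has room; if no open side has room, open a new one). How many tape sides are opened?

  4 → side 1 (new)  [load 4/28]
  8 → side 1  [load 12/28]
  12 → side 1  [load 24/28]
  27 → side 2 (new)  [load 27/28]
  13 → side 3 (new)  [load 13/28]
  18 → side 4 (new)  [load 18/28]
  21 → side 5 (new)  [load 21/28]
  13 → side 3  [load 26/28]
5 tape sides opened.

5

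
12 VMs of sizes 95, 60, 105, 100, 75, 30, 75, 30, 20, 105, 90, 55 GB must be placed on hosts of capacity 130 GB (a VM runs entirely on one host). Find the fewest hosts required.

Total = 105 + 105 + 100 + 95 + 90 + 75 + 75 + 60 + 55 + 30 + 30 + 20 = 840 GB.
Lower bound: ⌈840/130⌉ = 7 hosts.
A packing using 8 hosts:
  host 1: 105 + 20 = 125
  host 2: 105 = 105
  host 3: 100 + 30 = 130
  host 4: 95 + 30 = 125
  host 5: 90 = 90
  host 6: 75 + 55 = 130
  host 7: 75 = 75
  host 8: 60 = 60
No arrangement into 7 hosts stays within capacity, so 8 is optimal.

8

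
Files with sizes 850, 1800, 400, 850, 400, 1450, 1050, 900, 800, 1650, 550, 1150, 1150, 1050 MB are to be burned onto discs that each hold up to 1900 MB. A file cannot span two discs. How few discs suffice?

8

Total = 1800 + 1650 + 1450 + 1150 + 1150 + 1050 + 1050 + 900 + 850 + 850 + 800 + 550 + 400 + 400 = 14050 MB.
Lower bound: ⌈14050/1900⌉ = 8 discs.
A packing using 8 discs:
  disc 1: 1800 = 1800
  disc 2: 1650 = 1650
  disc 3: 1450 + 400 = 1850
  disc 4: 1150 + 550 = 1700
  disc 5: 1150 + 400 = 1550
  disc 6: 1050 + 850 = 1900
  disc 7: 1050 + 850 = 1900
  disc 8: 900 + 800 = 1700
This matches the lower bound, so 8 is optimal.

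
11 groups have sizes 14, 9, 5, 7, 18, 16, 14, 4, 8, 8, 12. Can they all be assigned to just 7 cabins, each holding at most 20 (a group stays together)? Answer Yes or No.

A valid assignment using 7 cabins:
  cabin 1: 18 = 18
  cabin 2: 16 + 4 = 20
  cabin 3: 14 + 5 = 19
  cabin 4: 14 = 14
  cabin 5: 12 + 8 = 20
  cabin 6: 9 + 8 = 17
  cabin 7: 7 = 7
Every load is within 20, so 7 cabins suffice.

Yes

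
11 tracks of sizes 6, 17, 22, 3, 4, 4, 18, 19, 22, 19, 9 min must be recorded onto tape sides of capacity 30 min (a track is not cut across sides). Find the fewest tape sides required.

Total = 22 + 22 + 19 + 19 + 18 + 17 + 9 + 6 + 4 + 4 + 3 = 143 min.
Lower bound: ⌈143/30⌉ = 5 tape sides.
Also, 6 tracks each exceed 15 min, and no two of those can share a side, so at least 6 tape sides are needed.
A packing using 6 tape sides:
  side 1: 22 + 6 = 28
  side 2: 22 + 4 + 4 = 30
  side 3: 19 + 9 = 28
  side 4: 19 + 3 = 22
  side 5: 18 = 18
  side 6: 17 = 17
This matches the lower bound, so 6 is optimal.

6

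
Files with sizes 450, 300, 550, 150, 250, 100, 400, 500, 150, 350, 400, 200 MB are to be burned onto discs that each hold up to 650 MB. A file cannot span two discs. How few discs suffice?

6

Total = 550 + 500 + 450 + 400 + 400 + 350 + 300 + 250 + 200 + 150 + 150 + 100 = 3800 MB.
Lower bound: ⌈3800/650⌉ = 6 discs.
A packing using 6 discs:
  disc 1: 550 + 100 = 650
  disc 2: 500 + 150 = 650
  disc 3: 450 + 200 = 650
  disc 4: 400 + 250 = 650
  disc 5: 400 + 150 = 550
  disc 6: 350 + 300 = 650
This matches the lower bound, so 6 is optimal.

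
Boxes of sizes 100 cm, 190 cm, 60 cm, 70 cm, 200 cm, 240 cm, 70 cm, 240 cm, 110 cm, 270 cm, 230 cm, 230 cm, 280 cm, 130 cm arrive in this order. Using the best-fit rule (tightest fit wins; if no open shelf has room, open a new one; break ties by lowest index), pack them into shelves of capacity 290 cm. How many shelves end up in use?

  100 → shelf 1 (new)  [load 100/290]
  190 → shelf 1  [load 290/290]
  60 → shelf 2 (new)  [load 60/290]
  70 → shelf 2  [load 130/290]
  200 → shelf 3 (new)  [load 200/290]
  240 → shelf 4 (new)  [load 240/290]
  70 → shelf 3  [load 270/290]
  240 → shelf 5 (new)  [load 240/290]
  110 → shelf 2  [load 240/290]
  270 → shelf 6 (new)  [load 270/290]
  230 → shelf 7 (new)  [load 230/290]
  230 → shelf 8 (new)  [load 230/290]
  280 → shelf 9 (new)  [load 280/290]
  130 → shelf 10 (new)  [load 130/290]
10 shelves opened.

10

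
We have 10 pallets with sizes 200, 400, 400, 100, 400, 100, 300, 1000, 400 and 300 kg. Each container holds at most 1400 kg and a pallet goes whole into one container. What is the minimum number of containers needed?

3

Total = 1000 + 400 + 400 + 400 + 400 + 300 + 300 + 200 + 100 + 100 = 3600 kg.
Lower bound: ⌈3600/1400⌉ = 3 containers.
A packing using 3 containers:
  container 1: 1000 + 400 = 1400
  container 2: 400 + 400 + 400 + 200 = 1400
  container 3: 300 + 300 + 100 + 100 = 800
This matches the lower bound, so 3 is optimal.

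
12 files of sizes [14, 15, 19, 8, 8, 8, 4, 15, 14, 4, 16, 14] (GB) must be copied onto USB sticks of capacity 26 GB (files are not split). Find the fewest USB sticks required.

Total = 19 + 16 + 15 + 15 + 14 + 14 + 14 + 8 + 8 + 8 + 4 + 4 = 139 GB.
Lower bound: ⌈139/26⌉ = 6 USB sticks.
Also, 7 files each exceed 13 GB, and no two of those can share a USB stick, so at least 7 USB sticks are needed.
A packing using 7 USB sticks:
  USB stick 1: 19 + 4 = 23
  USB stick 2: 16 + 8 = 24
  USB stick 3: 15 + 8 = 23
  USB stick 4: 15 + 8 = 23
  USB stick 5: 14 + 4 = 18
  USB stick 6: 14 = 14
  USB stick 7: 14 = 14
This matches the lower bound, so 7 is optimal.

7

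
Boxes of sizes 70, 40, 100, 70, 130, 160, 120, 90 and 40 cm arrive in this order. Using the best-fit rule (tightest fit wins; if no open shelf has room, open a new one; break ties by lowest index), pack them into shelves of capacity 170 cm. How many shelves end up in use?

6

  70 → shelf 1 (new)  [load 70/170]
  40 → shelf 1  [load 110/170]
  100 → shelf 2 (new)  [load 100/170]
  70 → shelf 2  [load 170/170]
  130 → shelf 3 (new)  [load 130/170]
  160 → shelf 4 (new)  [load 160/170]
  120 → shelf 5 (new)  [load 120/170]
  90 → shelf 6 (new)  [load 90/170]
  40 → shelf 3  [load 170/170]
6 shelves opened.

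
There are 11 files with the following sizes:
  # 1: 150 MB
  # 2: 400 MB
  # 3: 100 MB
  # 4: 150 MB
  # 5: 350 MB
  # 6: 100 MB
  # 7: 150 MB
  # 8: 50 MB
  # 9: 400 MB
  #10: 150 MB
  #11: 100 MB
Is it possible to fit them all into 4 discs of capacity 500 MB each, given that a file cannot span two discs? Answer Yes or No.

Total = 2100 MB; ⌈2100/500⌉ = 5.
At least 5 discs are required, but only 4 are allowed.

No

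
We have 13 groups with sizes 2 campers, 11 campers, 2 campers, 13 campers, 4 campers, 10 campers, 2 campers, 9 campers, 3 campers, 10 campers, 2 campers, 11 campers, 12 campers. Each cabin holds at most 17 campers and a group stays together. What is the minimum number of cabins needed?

7

Total = 13 + 12 + 11 + 11 + 10 + 10 + 9 + 4 + 3 + 2 + 2 + 2 + 2 = 91 campers.
Lower bound: ⌈91/17⌉ = 6 cabins.
Also, 7 groups each exceed 17/2 campers, and no two of those can share a cabin, so at least 7 cabins are needed.
A packing using 7 cabins:
  cabin 1: 13 + 4 = 17
  cabin 2: 12 + 3 + 2 = 17
  cabin 3: 11 + 2 + 2 + 2 = 17
  cabin 4: 11 = 11
  cabin 5: 10 = 10
  cabin 6: 10 = 10
  cabin 7: 9 = 9
This matches the lower bound, so 7 is optimal.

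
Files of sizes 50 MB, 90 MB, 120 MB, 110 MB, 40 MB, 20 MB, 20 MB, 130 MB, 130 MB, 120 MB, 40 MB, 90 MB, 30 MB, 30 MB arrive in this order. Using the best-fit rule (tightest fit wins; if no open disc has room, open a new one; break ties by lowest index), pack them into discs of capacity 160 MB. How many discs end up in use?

7

  50 → disc 1 (new)  [load 50/160]
  90 → disc 1  [load 140/160]
  120 → disc 2 (new)  [load 120/160]
  110 → disc 3 (new)  [load 110/160]
  40 → disc 2  [load 160/160]
  20 → disc 1  [load 160/160]
  20 → disc 3  [load 130/160]
  130 → disc 4 (new)  [load 130/160]
  130 → disc 5 (new)  [load 130/160]
  120 → disc 6 (new)  [load 120/160]
  40 → disc 6  [load 160/160]
  90 → disc 7 (new)  [load 90/160]
  30 → disc 3  [load 160/160]
  30 → disc 4  [load 160/160]
7 discs opened.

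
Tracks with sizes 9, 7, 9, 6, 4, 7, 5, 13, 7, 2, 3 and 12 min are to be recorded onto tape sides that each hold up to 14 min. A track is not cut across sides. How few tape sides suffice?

7

Total = 13 + 12 + 9 + 9 + 7 + 7 + 7 + 6 + 5 + 4 + 3 + 2 = 84 min.
Lower bound: ⌈84/14⌉ = 6 tape sides.
A packing using 7 tape sides:
  side 1: 13 = 13
  side 2: 12 + 2 = 14
  side 3: 9 + 5 = 14
  side 4: 9 + 4 = 13
  side 5: 7 + 7 = 14
  side 6: 7 + 6 = 13
  side 7: 3 = 3
No arrangement into 6 tape sides stays within capacity, so 7 is optimal.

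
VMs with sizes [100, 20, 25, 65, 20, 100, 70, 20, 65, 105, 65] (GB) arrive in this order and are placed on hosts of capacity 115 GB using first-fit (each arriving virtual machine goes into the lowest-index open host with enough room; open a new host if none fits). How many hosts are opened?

7

  100 → host 1 (new)  [load 100/115]
  20 → host 2 (new)  [load 20/115]
  25 → host 2  [load 45/115]
  65 → host 2  [load 110/115]
  20 → host 3 (new)  [load 20/115]
  100 → host 4 (new)  [load 100/115]
  70 → host 3  [load 90/115]
  20 → host 3  [load 110/115]
  65 → host 5 (new)  [load 65/115]
  105 → host 6 (new)  [load 105/115]
  65 → host 7 (new)  [load 65/115]
7 hosts opened.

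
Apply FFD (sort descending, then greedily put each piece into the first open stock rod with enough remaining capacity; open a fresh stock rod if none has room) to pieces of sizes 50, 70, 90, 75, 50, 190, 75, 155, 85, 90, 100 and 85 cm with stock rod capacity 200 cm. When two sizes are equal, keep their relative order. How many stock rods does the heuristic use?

Sorted descending: 190, 155, 100, 90, 90, 85, 85, 75, 75, 70, 50, 50.
  190 → stock rod 1 (new)  [load 190/200]
  155 → stock rod 2 (new)  [load 155/200]
  100 → stock rod 3 (new)  [load 100/200]
  90 → stock rod 3  [load 190/200]
  90 → stock rod 4 (new)  [load 90/200]
  85 → stock rod 4  [load 175/200]
  85 → stock rod 5 (new)  [load 85/200]
  75 → stock rod 5  [load 160/200]
  75 → stock rod 6 (new)  [load 75/200]
  70 → stock rod 6  [load 145/200]
  50 → stock rod 6  [load 195/200]
  50 → stock rod 7 (new)  [load 50/200]
7 stock rods opened.

7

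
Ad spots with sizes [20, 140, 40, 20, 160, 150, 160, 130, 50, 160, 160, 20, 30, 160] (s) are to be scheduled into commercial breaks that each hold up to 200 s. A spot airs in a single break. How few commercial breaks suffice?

8

Total = 160 + 160 + 160 + 160 + 160 + 150 + 140 + 130 + 50 + 40 + 30 + 20 + 20 + 20 = 1400 s.
Lower bound: ⌈1400/200⌉ = 7 commercial breaks.
Also, 8 ad spots each exceed 100 s, and no two of those can share a break, so at least 8 commercial breaks are needed.
A packing using 8 commercial breaks:
  break 1: 160 + 40 = 200
  break 2: 160 + 30 = 190
  break 3: 160 + 20 + 20 = 200
  break 4: 160 + 20 = 180
  break 5: 160 = 160
  break 6: 150 + 50 = 200
  break 7: 140 = 140
  break 8: 130 = 130
This matches the lower bound, so 8 is optimal.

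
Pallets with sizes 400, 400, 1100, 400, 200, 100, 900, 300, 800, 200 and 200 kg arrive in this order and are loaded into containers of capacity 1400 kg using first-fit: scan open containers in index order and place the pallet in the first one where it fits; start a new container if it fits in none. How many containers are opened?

  400 → container 1 (new)  [load 400/1400]
  400 → container 1  [load 800/1400]
  1100 → container 2 (new)  [load 1100/1400]
  400 → container 1  [load 1200/1400]
  200 → container 1  [load 1400/1400]
  100 → container 2  [load 1200/1400]
  900 → container 3 (new)  [load 900/1400]
  300 → container 3  [load 1200/1400]
  800 → container 4 (new)  [load 800/1400]
  200 → container 2  [load 1400/1400]
  200 → container 3  [load 1400/1400]
4 containers opened.

4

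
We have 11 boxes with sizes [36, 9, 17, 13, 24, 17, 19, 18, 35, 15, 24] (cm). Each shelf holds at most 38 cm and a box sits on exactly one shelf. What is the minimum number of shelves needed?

7

Total = 36 + 35 + 24 + 24 + 19 + 18 + 17 + 17 + 15 + 13 + 9 = 227 cm.
Lower bound: ⌈227/38⌉ = 6 shelves.
A packing using 7 shelves:
  shelf 1: 36 = 36
  shelf 2: 35 = 35
  shelf 3: 24 + 13 = 37
  shelf 4: 24 + 9 = 33
  shelf 5: 19 + 18 = 37
  shelf 6: 17 + 17 = 34
  shelf 7: 15 = 15
No arrangement into 6 shelves stays within capacity, so 7 is optimal.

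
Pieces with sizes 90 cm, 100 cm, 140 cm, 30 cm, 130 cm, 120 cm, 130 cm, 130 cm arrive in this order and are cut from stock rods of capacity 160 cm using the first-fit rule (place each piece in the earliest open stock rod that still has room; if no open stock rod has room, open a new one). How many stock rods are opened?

7

  90 → stock rod 1 (new)  [load 90/160]
  100 → stock rod 2 (new)  [load 100/160]
  140 → stock rod 3 (new)  [load 140/160]
  30 → stock rod 1  [load 120/160]
  130 → stock rod 4 (new)  [load 130/160]
  120 → stock rod 5 (new)  [load 120/160]
  130 → stock rod 6 (new)  [load 130/160]
  130 → stock rod 7 (new)  [load 130/160]
7 stock rods opened.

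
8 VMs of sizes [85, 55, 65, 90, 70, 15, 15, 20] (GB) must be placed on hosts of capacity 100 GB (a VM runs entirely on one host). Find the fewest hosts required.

5

Total = 90 + 85 + 70 + 65 + 55 + 20 + 15 + 15 = 415 GB.
Lower bound: ⌈415/100⌉ = 5 hosts.
A packing using 5 hosts:
  host 1: 90 = 90
  host 2: 85 + 15 = 100
  host 3: 70 + 20 = 90
  host 4: 65 + 15 = 80
  host 5: 55 = 55
This matches the lower bound, so 5 is optimal.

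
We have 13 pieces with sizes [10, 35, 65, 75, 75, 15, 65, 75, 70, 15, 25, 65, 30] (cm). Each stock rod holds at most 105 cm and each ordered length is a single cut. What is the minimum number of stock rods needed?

7

Total = 75 + 75 + 75 + 70 + 65 + 65 + 65 + 35 + 30 + 25 + 15 + 15 + 10 = 620 cm.
Lower bound: ⌈620/105⌉ = 6 stock rods.
Also, 7 pieces each exceed 105/2 cm, and no two of those can share a stock rod, so at least 7 stock rods are needed.
A packing using 7 stock rods:
  stock rod 1: 75 + 30 = 105
  stock rod 2: 75 + 25 = 100
  stock rod 3: 75 + 15 + 15 = 105
  stock rod 4: 70 + 35 = 105
  stock rod 5: 65 + 10 = 75
  stock rod 6: 65 = 65
  stock rod 7: 65 = 65
This matches the lower bound, so 7 is optimal.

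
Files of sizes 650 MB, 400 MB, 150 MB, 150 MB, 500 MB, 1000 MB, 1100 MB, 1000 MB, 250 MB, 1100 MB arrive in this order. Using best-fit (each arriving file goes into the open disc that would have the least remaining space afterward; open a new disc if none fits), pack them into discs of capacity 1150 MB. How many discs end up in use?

6

  650 → disc 1 (new)  [load 650/1150]
  400 → disc 1  [load 1050/1150]
  150 → disc 2 (new)  [load 150/1150]
  150 → disc 2  [load 300/1150]
  500 → disc 2  [load 800/1150]
  1000 → disc 3 (new)  [load 1000/1150]
  1100 → disc 4 (new)  [load 1100/1150]
  1000 → disc 5 (new)  [load 1000/1150]
  250 → disc 2  [load 1050/1150]
  1100 → disc 6 (new)  [load 1100/1150]
6 discs opened.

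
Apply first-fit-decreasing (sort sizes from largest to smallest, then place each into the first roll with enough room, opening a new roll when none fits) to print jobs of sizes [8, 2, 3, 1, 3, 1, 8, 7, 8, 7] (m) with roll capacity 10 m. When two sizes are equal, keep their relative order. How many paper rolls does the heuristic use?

Sorted descending: 8, 8, 8, 7, 7, 3, 3, 2, 1, 1.
  8 → roll 1 (new)  [load 8/10]
  8 → roll 2 (new)  [load 8/10]
  8 → roll 3 (new)  [load 8/10]
  7 → roll 4 (new)  [load 7/10]
  7 → roll 5 (new)  [load 7/10]
  3 → roll 4  [load 10/10]
  3 → roll 5  [load 10/10]
  2 → roll 1  [load 10/10]
  1 → roll 2  [load 9/10]
  1 → roll 2  [load 10/10]
5 paper rolls opened.

5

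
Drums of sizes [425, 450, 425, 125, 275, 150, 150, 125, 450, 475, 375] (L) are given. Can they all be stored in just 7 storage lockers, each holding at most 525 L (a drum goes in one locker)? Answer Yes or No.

No

Total = 3425 L; ⌈3425/525⌉ = 7.
The bound of 7 does not rule out 7, but exhaustive search shows no assignment into 7 storage lockers of capacity 525 L exists — the minimum is 8.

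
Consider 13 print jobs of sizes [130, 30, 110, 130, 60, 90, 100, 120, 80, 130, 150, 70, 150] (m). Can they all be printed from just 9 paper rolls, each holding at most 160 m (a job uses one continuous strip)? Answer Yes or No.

Total = 1350 m; ⌈1350/160⌉ = 9.
The bound of 9 does not rule out 9, but exhaustive search shows no assignment into 9 paper rolls of capacity 160 m exists — the minimum is 10.

No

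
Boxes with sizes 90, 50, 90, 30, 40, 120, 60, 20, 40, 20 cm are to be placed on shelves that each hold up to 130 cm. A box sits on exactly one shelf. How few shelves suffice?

Total = 120 + 90 + 90 + 60 + 50 + 40 + 40 + 30 + 20 + 20 = 560 cm.
Lower bound: ⌈560/130⌉ = 5 shelves.
A packing using 5 shelves:
  shelf 1: 120 = 120
  shelf 2: 90 + 40 = 130
  shelf 3: 90 + 40 = 130
  shelf 4: 60 + 50 + 20 = 130
  shelf 5: 30 + 20 = 50
This matches the lower bound, so 5 is optimal.

5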